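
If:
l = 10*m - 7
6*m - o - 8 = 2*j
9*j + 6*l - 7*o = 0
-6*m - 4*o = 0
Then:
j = -166/139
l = 67/139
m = 104/139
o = -156/139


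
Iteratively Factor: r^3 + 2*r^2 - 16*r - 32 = (r + 2)*(r^2 - 16) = (r + 2)*(r + 4)*(r - 4)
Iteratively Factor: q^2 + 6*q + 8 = (q + 4)*(q + 2)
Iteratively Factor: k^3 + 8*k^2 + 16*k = (k + 4)*(k^2 + 4*k) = (k + 4)^2*(k)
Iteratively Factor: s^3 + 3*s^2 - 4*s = (s)*(s^2 + 3*s - 4) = s*(s + 4)*(s - 1)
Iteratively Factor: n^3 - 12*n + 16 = (n + 4)*(n^2 - 4*n + 4) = (n - 2)*(n + 4)*(n - 2)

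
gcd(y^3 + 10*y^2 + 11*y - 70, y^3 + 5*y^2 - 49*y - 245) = y^2 + 12*y + 35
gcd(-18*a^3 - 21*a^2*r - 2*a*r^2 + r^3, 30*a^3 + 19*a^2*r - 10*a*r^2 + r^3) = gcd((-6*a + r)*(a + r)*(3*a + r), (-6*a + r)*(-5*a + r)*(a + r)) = -6*a^2 - 5*a*r + r^2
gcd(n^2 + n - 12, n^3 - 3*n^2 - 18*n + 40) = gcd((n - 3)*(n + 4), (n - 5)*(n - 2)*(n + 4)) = n + 4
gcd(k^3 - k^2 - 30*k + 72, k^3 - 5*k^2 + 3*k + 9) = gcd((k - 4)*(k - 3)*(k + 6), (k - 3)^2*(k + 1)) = k - 3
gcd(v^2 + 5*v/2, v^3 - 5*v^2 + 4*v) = v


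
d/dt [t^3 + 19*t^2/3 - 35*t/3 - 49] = 3*t^2 + 38*t/3 - 35/3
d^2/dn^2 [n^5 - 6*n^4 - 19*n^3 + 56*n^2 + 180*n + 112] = 20*n^3 - 72*n^2 - 114*n + 112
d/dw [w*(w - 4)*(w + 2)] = 3*w^2 - 4*w - 8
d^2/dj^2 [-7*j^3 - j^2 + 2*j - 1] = -42*j - 2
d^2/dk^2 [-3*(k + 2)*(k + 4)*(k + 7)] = -18*k - 78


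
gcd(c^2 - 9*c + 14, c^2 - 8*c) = 1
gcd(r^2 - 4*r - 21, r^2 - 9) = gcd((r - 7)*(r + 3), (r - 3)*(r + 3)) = r + 3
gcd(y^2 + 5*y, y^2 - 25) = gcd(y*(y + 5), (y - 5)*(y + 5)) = y + 5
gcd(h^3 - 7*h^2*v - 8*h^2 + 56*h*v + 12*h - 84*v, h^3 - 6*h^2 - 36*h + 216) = h - 6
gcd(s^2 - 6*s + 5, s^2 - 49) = 1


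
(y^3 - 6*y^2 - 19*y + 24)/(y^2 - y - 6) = (-y^3 + 6*y^2 + 19*y - 24)/(-y^2 + y + 6)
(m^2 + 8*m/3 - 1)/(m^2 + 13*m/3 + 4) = (3*m - 1)/(3*m + 4)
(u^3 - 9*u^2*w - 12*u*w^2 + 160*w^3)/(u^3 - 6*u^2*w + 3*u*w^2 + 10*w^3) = (u^2 - 4*u*w - 32*w^2)/(u^2 - u*w - 2*w^2)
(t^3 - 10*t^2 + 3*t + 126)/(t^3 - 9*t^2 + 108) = (t - 7)/(t - 6)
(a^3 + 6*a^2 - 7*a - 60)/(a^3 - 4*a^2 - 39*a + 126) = (a^2 + 9*a + 20)/(a^2 - a - 42)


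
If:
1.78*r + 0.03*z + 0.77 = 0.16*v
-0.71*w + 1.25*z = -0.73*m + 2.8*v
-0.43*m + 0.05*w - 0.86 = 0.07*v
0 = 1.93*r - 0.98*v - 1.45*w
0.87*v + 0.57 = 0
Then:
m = -1.92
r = -0.48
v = -0.66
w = -0.20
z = -0.46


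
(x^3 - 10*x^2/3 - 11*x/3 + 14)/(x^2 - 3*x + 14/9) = 3*(x^2 - x - 6)/(3*x - 2)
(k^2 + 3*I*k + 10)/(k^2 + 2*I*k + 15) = (k - 2*I)/(k - 3*I)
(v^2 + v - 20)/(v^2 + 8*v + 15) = (v - 4)/(v + 3)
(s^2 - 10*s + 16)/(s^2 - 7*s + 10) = (s - 8)/(s - 5)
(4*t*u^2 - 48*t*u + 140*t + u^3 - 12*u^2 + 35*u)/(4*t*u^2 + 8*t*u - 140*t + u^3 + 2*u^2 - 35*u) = (u - 7)/(u + 7)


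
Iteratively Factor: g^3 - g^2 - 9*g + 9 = (g + 3)*(g^2 - 4*g + 3) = (g - 3)*(g + 3)*(g - 1)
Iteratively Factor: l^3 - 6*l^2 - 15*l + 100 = (l + 4)*(l^2 - 10*l + 25) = (l - 5)*(l + 4)*(l - 5)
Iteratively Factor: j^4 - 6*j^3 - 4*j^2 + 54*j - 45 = (j + 3)*(j^3 - 9*j^2 + 23*j - 15) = (j - 3)*(j + 3)*(j^2 - 6*j + 5) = (j - 5)*(j - 3)*(j + 3)*(j - 1)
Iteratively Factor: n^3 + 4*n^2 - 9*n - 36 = (n + 4)*(n^2 - 9) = (n - 3)*(n + 4)*(n + 3)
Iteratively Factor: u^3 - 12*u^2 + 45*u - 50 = (u - 5)*(u^2 - 7*u + 10) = (u - 5)^2*(u - 2)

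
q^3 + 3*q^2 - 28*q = q*(q - 4)*(q + 7)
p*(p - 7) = p^2 - 7*p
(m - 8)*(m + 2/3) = m^2 - 22*m/3 - 16/3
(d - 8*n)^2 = d^2 - 16*d*n + 64*n^2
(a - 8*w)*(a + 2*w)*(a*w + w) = a^3*w - 6*a^2*w^2 + a^2*w - 16*a*w^3 - 6*a*w^2 - 16*w^3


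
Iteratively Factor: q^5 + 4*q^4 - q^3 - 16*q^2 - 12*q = (q)*(q^4 + 4*q^3 - q^2 - 16*q - 12) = q*(q + 1)*(q^3 + 3*q^2 - 4*q - 12) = q*(q + 1)*(q + 3)*(q^2 - 4) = q*(q + 1)*(q + 2)*(q + 3)*(q - 2)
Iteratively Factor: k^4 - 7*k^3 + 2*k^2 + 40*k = (k - 4)*(k^3 - 3*k^2 - 10*k) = k*(k - 4)*(k^2 - 3*k - 10) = k*(k - 5)*(k - 4)*(k + 2)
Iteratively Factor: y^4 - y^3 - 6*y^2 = (y)*(y^3 - y^2 - 6*y) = y*(y + 2)*(y^2 - 3*y) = y*(y - 3)*(y + 2)*(y)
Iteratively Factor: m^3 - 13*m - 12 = (m + 3)*(m^2 - 3*m - 4) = (m + 1)*(m + 3)*(m - 4)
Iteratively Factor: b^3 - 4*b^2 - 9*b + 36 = (b - 3)*(b^2 - b - 12) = (b - 4)*(b - 3)*(b + 3)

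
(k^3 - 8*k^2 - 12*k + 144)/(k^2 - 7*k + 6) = (k^2 - 2*k - 24)/(k - 1)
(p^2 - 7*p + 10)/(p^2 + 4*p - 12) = (p - 5)/(p + 6)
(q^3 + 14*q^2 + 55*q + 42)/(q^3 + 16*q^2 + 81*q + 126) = (q + 1)/(q + 3)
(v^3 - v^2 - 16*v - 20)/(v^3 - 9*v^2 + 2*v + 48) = (v^2 - 3*v - 10)/(v^2 - 11*v + 24)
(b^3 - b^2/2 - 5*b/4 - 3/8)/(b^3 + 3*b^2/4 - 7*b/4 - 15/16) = 2*(4*b^2 - 4*b - 3)/(8*b^2 + 2*b - 15)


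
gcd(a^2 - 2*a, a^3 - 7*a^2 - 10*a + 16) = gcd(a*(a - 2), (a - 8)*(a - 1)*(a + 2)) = 1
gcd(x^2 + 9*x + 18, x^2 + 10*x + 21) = x + 3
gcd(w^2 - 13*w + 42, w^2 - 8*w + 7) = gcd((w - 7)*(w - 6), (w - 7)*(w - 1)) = w - 7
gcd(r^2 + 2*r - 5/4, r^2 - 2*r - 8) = 1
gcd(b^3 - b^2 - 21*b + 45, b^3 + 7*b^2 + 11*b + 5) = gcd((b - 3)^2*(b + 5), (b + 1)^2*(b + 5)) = b + 5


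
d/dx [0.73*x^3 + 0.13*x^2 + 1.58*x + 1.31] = 2.19*x^2 + 0.26*x + 1.58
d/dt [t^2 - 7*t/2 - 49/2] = 2*t - 7/2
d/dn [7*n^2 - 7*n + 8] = 14*n - 7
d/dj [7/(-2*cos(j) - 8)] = -7*sin(j)/(2*(cos(j) + 4)^2)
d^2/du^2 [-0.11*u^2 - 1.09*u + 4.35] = -0.220000000000000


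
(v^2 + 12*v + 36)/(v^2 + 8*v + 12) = (v + 6)/(v + 2)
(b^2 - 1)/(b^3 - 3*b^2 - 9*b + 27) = (b^2 - 1)/(b^3 - 3*b^2 - 9*b + 27)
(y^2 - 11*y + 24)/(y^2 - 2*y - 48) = (y - 3)/(y + 6)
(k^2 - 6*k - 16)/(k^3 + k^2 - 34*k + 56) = (k^2 - 6*k - 16)/(k^3 + k^2 - 34*k + 56)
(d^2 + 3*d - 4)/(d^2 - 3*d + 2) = (d + 4)/(d - 2)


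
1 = 1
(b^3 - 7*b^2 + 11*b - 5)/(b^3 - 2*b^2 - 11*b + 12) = (b^2 - 6*b + 5)/(b^2 - b - 12)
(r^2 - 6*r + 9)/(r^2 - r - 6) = (r - 3)/(r + 2)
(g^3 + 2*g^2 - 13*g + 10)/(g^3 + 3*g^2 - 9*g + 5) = (g - 2)/(g - 1)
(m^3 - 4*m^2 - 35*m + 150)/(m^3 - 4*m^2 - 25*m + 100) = (m^2 + m - 30)/(m^2 + m - 20)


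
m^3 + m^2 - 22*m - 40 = (m - 5)*(m + 2)*(m + 4)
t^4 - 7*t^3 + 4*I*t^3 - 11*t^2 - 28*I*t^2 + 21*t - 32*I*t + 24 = (t - 8)*(t + 1)*(t + I)*(t + 3*I)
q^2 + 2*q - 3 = (q - 1)*(q + 3)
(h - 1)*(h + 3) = h^2 + 2*h - 3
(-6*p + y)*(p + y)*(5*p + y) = -30*p^3 - 31*p^2*y + y^3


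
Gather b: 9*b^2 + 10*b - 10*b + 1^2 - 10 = 9*b^2 - 9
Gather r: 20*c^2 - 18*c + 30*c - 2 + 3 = 20*c^2 + 12*c + 1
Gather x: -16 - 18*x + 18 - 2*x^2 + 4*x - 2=-2*x^2 - 14*x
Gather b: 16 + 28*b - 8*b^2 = -8*b^2 + 28*b + 16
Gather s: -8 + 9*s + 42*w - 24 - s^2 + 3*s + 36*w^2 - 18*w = -s^2 + 12*s + 36*w^2 + 24*w - 32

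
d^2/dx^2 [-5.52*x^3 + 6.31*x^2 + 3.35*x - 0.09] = 12.62 - 33.12*x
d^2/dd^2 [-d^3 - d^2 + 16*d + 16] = -6*d - 2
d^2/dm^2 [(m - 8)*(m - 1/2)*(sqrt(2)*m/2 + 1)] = 3*sqrt(2)*m - 17*sqrt(2)/2 + 2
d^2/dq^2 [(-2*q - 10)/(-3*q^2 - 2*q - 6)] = 4*(4*(q + 5)*(3*q + 1)^2 - (9*q + 17)*(3*q^2 + 2*q + 6))/(3*q^2 + 2*q + 6)^3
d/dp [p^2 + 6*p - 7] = 2*p + 6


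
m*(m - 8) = m^2 - 8*m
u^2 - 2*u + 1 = (u - 1)^2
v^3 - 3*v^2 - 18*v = v*(v - 6)*(v + 3)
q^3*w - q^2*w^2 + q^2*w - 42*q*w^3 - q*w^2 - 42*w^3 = (q - 7*w)*(q + 6*w)*(q*w + w)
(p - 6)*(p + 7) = p^2 + p - 42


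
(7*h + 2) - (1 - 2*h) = 9*h + 1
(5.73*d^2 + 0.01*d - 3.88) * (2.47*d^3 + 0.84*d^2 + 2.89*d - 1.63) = 14.1531*d^5 + 4.8379*d^4 + 6.9845*d^3 - 12.5702*d^2 - 11.2295*d + 6.3244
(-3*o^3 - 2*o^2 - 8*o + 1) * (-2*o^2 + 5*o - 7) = 6*o^5 - 11*o^4 + 27*o^3 - 28*o^2 + 61*o - 7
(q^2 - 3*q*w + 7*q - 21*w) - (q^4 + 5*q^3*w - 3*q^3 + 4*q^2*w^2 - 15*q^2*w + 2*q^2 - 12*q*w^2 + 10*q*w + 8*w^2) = -q^4 - 5*q^3*w + 3*q^3 - 4*q^2*w^2 + 15*q^2*w - q^2 + 12*q*w^2 - 13*q*w + 7*q - 8*w^2 - 21*w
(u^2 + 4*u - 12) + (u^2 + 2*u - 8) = 2*u^2 + 6*u - 20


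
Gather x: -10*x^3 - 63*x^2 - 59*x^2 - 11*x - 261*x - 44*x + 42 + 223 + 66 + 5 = -10*x^3 - 122*x^2 - 316*x + 336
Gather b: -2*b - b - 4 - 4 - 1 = -3*b - 9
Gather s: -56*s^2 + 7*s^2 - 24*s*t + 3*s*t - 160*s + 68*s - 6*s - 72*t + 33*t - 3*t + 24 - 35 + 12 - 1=-49*s^2 + s*(-21*t - 98) - 42*t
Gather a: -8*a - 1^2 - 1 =-8*a - 2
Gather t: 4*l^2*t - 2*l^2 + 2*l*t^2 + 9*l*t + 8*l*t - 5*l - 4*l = -2*l^2 + 2*l*t^2 - 9*l + t*(4*l^2 + 17*l)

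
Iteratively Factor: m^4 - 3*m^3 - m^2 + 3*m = (m - 3)*(m^3 - m) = (m - 3)*(m - 1)*(m^2 + m) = (m - 3)*(m - 1)*(m + 1)*(m)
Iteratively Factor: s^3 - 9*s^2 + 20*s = (s - 5)*(s^2 - 4*s) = s*(s - 5)*(s - 4)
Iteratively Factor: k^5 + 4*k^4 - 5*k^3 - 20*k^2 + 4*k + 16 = (k - 2)*(k^4 + 6*k^3 + 7*k^2 - 6*k - 8) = (k - 2)*(k + 4)*(k^3 + 2*k^2 - k - 2) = (k - 2)*(k - 1)*(k + 4)*(k^2 + 3*k + 2) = (k - 2)*(k - 1)*(k + 1)*(k + 4)*(k + 2)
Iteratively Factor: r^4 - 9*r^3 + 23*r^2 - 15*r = (r - 1)*(r^3 - 8*r^2 + 15*r) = (r - 5)*(r - 1)*(r^2 - 3*r) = (r - 5)*(r - 3)*(r - 1)*(r)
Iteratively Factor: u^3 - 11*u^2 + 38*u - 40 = (u - 4)*(u^2 - 7*u + 10) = (u - 5)*(u - 4)*(u - 2)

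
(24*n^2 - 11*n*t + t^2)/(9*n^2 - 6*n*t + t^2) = (-8*n + t)/(-3*n + t)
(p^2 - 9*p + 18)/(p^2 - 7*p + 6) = (p - 3)/(p - 1)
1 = 1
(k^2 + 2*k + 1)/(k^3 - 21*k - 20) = (k + 1)/(k^2 - k - 20)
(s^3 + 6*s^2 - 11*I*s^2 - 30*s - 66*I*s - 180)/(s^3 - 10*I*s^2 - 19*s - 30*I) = (s + 6)/(s + I)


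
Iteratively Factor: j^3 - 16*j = (j - 4)*(j^2 + 4*j) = j*(j - 4)*(j + 4)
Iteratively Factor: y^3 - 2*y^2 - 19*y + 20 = (y + 4)*(y^2 - 6*y + 5) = (y - 1)*(y + 4)*(y - 5)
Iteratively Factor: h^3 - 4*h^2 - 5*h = (h - 5)*(h^2 + h) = h*(h - 5)*(h + 1)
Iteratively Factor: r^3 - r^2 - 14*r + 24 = (r - 3)*(r^2 + 2*r - 8) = (r - 3)*(r + 4)*(r - 2)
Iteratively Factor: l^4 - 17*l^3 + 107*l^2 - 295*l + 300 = (l - 5)*(l^3 - 12*l^2 + 47*l - 60) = (l - 5)*(l - 4)*(l^2 - 8*l + 15) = (l - 5)*(l - 4)*(l - 3)*(l - 5)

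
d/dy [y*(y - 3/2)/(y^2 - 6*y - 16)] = (-9*y^2 - 64*y + 48)/(2*(y^4 - 12*y^3 + 4*y^2 + 192*y + 256))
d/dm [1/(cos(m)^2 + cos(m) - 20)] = (2*cos(m) + 1)*sin(m)/(cos(m)^2 + cos(m) - 20)^2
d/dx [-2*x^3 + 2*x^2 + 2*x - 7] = -6*x^2 + 4*x + 2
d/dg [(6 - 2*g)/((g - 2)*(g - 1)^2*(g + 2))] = 2*(3*g^3 - 13*g^2 + 2*g + 20)/(g^7 - 3*g^6 - 5*g^5 + 23*g^4 - 8*g^3 - 40*g^2 + 48*g - 16)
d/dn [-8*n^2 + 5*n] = 5 - 16*n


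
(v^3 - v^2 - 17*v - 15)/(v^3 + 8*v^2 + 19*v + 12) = (v - 5)/(v + 4)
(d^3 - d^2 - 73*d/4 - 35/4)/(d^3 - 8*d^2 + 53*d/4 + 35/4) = (2*d + 7)/(2*d - 7)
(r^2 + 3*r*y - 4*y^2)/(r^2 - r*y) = (r + 4*y)/r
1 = 1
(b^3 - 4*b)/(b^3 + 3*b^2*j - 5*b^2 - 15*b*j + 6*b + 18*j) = b*(b + 2)/(b^2 + 3*b*j - 3*b - 9*j)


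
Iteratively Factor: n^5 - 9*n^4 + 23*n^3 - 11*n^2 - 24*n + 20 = (n - 5)*(n^4 - 4*n^3 + 3*n^2 + 4*n - 4) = (n - 5)*(n + 1)*(n^3 - 5*n^2 + 8*n - 4) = (n - 5)*(n - 2)*(n + 1)*(n^2 - 3*n + 2) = (n - 5)*(n - 2)*(n - 1)*(n + 1)*(n - 2)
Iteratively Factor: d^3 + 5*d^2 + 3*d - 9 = (d + 3)*(d^2 + 2*d - 3) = (d - 1)*(d + 3)*(d + 3)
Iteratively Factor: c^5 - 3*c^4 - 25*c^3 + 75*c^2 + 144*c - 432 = (c + 4)*(c^4 - 7*c^3 + 3*c^2 + 63*c - 108) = (c - 4)*(c + 4)*(c^3 - 3*c^2 - 9*c + 27) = (c - 4)*(c + 3)*(c + 4)*(c^2 - 6*c + 9) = (c - 4)*(c - 3)*(c + 3)*(c + 4)*(c - 3)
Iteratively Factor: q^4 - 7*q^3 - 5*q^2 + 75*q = (q + 3)*(q^3 - 10*q^2 + 25*q) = (q - 5)*(q + 3)*(q^2 - 5*q) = (q - 5)^2*(q + 3)*(q)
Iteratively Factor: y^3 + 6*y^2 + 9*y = (y + 3)*(y^2 + 3*y) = y*(y + 3)*(y + 3)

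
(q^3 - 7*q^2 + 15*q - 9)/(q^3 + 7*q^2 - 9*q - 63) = (q^2 - 4*q + 3)/(q^2 + 10*q + 21)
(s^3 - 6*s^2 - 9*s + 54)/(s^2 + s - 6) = (s^2 - 9*s + 18)/(s - 2)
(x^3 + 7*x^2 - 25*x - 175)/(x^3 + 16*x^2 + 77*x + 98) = (x^2 - 25)/(x^2 + 9*x + 14)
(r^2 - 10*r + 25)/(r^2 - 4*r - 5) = (r - 5)/(r + 1)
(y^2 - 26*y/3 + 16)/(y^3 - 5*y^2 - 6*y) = (y - 8/3)/(y*(y + 1))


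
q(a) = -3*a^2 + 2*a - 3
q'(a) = 2 - 6*a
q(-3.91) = -56.68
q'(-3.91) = 25.46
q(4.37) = -51.55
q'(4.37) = -24.22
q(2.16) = -12.68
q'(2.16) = -10.96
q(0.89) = -3.60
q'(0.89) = -3.34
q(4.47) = -54.00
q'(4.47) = -24.82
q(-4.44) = -71.02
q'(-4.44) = 28.64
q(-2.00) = -19.00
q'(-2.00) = 14.00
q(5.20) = -73.72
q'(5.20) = -29.20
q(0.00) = -3.00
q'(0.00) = 2.00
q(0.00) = -3.00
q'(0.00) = 2.00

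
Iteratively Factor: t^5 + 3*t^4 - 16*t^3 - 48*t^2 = (t)*(t^4 + 3*t^3 - 16*t^2 - 48*t) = t*(t - 4)*(t^3 + 7*t^2 + 12*t) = t^2*(t - 4)*(t^2 + 7*t + 12) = t^2*(t - 4)*(t + 3)*(t + 4)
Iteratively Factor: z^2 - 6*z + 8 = (z - 4)*(z - 2)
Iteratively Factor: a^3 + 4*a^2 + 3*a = (a + 3)*(a^2 + a) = a*(a + 3)*(a + 1)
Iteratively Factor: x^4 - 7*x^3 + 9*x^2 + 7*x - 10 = (x - 2)*(x^3 - 5*x^2 - x + 5) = (x - 2)*(x - 1)*(x^2 - 4*x - 5) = (x - 5)*(x - 2)*(x - 1)*(x + 1)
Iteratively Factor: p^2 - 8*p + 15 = (p - 5)*(p - 3)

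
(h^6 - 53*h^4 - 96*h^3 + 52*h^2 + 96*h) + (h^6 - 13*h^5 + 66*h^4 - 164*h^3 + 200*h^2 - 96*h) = 2*h^6 - 13*h^5 + 13*h^4 - 260*h^3 + 252*h^2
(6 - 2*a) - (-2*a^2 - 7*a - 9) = 2*a^2 + 5*a + 15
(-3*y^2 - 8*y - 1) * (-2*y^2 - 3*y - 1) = 6*y^4 + 25*y^3 + 29*y^2 + 11*y + 1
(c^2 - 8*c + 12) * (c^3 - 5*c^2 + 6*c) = c^5 - 13*c^4 + 58*c^3 - 108*c^2 + 72*c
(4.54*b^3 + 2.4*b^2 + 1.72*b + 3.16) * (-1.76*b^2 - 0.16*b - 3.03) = -7.9904*b^5 - 4.9504*b^4 - 17.1674*b^3 - 13.1088*b^2 - 5.7172*b - 9.5748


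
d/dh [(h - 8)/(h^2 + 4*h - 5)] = (h^2 + 4*h - 2*(h - 8)*(h + 2) - 5)/(h^2 + 4*h - 5)^2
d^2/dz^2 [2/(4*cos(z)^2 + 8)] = (-2*sin(z)^4 - 3*sin(z)^2 + 3)/(cos(z)^2 + 2)^3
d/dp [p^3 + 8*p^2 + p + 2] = 3*p^2 + 16*p + 1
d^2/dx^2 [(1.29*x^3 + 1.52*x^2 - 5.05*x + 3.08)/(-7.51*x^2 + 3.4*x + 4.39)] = (1.13686837721616e-13*x^5 + 377.133088000001*x^3 - 1458.477456*x^2 + 1321.659936*x - 483.637808)/(423.564751*x^6 - 575.28102*x^5 - 482.342517*x^4 + 633.26156*x^3 + 281.955213*x^2 - 196.57542*x - 84.604519)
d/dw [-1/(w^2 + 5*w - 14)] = (2*w + 5)/(w^2 + 5*w - 14)^2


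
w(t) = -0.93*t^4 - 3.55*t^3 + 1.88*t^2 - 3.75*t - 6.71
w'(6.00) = -1168.11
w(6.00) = -1933.61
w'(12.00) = -7920.39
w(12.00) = -25199.87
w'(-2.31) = -23.41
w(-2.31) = 29.26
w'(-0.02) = -3.83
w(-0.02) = -6.63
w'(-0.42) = -6.93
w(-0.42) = -4.57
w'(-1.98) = -24.07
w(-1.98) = 21.35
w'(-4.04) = 52.53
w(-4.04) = 25.46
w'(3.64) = -310.58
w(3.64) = -329.93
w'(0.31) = -3.72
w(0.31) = -7.81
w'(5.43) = -892.93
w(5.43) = -1348.51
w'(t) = -3.72*t^3 - 10.65*t^2 + 3.76*t - 3.75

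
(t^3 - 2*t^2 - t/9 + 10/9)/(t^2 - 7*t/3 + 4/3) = (9*t^2 - 9*t - 10)/(3*(3*t - 4))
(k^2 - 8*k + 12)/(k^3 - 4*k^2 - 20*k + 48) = 1/(k + 4)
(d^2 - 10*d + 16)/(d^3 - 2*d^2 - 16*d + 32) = (d - 8)/(d^2 - 16)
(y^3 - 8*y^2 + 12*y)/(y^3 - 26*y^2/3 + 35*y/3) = 3*(y^2 - 8*y + 12)/(3*y^2 - 26*y + 35)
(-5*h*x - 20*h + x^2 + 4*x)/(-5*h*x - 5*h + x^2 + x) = (x + 4)/(x + 1)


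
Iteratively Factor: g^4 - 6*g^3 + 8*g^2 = (g - 2)*(g^3 - 4*g^2) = g*(g - 2)*(g^2 - 4*g) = g*(g - 4)*(g - 2)*(g)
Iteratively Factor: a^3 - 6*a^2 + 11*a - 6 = (a - 1)*(a^2 - 5*a + 6) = (a - 2)*(a - 1)*(a - 3)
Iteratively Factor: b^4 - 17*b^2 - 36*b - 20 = (b + 2)*(b^3 - 2*b^2 - 13*b - 10) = (b - 5)*(b + 2)*(b^2 + 3*b + 2) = (b - 5)*(b + 1)*(b + 2)*(b + 2)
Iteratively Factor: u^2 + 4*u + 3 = (u + 3)*(u + 1)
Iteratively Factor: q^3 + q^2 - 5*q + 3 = (q - 1)*(q^2 + 2*q - 3) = (q - 1)*(q + 3)*(q - 1)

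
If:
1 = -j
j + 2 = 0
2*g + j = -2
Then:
No Solution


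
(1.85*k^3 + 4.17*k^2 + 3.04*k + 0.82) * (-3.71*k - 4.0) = -6.8635*k^4 - 22.8707*k^3 - 27.9584*k^2 - 15.2022*k - 3.28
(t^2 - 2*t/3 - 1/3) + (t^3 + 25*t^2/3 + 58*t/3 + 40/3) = t^3 + 28*t^2/3 + 56*t/3 + 13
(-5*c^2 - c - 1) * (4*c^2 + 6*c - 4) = -20*c^4 - 34*c^3 + 10*c^2 - 2*c + 4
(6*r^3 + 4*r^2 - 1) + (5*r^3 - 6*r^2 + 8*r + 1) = 11*r^3 - 2*r^2 + 8*r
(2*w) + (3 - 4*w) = 3 - 2*w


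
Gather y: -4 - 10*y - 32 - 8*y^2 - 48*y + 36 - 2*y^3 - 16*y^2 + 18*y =-2*y^3 - 24*y^2 - 40*y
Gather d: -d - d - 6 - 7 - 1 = -2*d - 14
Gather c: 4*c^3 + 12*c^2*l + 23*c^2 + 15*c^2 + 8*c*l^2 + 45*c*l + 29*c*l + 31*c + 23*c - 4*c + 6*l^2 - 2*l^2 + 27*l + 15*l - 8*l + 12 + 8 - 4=4*c^3 + c^2*(12*l + 38) + c*(8*l^2 + 74*l + 50) + 4*l^2 + 34*l + 16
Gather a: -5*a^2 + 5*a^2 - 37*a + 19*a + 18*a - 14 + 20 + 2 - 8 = 0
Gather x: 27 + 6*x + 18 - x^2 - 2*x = -x^2 + 4*x + 45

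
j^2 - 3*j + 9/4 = (j - 3/2)^2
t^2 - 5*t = t*(t - 5)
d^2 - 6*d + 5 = (d - 5)*(d - 1)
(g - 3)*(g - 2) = g^2 - 5*g + 6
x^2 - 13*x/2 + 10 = (x - 4)*(x - 5/2)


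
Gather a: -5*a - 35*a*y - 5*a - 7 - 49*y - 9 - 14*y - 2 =a*(-35*y - 10) - 63*y - 18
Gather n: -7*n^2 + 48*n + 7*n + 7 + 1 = -7*n^2 + 55*n + 8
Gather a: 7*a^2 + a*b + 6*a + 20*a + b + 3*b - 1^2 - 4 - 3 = 7*a^2 + a*(b + 26) + 4*b - 8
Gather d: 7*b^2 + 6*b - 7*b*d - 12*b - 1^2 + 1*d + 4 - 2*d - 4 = 7*b^2 - 6*b + d*(-7*b - 1) - 1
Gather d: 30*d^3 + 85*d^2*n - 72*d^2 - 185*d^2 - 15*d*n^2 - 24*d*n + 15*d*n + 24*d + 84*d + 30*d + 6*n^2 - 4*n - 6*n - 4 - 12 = 30*d^3 + d^2*(85*n - 257) + d*(-15*n^2 - 9*n + 138) + 6*n^2 - 10*n - 16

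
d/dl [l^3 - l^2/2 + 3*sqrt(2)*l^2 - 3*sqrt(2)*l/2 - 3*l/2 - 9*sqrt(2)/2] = 3*l^2 - l + 6*sqrt(2)*l - 3*sqrt(2)/2 - 3/2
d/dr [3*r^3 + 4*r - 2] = 9*r^2 + 4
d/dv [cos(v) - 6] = -sin(v)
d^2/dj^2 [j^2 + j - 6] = 2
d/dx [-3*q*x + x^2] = -3*q + 2*x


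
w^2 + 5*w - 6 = (w - 1)*(w + 6)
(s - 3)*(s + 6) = s^2 + 3*s - 18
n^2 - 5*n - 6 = (n - 6)*(n + 1)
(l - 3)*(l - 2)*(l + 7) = l^3 + 2*l^2 - 29*l + 42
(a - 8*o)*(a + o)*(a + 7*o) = a^3 - 57*a*o^2 - 56*o^3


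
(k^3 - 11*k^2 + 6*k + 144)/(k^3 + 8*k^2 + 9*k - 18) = (k^2 - 14*k + 48)/(k^2 + 5*k - 6)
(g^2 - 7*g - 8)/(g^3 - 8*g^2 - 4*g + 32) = (g + 1)/(g^2 - 4)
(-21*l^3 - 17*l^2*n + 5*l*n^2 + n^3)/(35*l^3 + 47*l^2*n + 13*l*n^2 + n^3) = (-3*l + n)/(5*l + n)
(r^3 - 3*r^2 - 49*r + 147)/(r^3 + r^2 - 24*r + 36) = (r^2 - 49)/(r^2 + 4*r - 12)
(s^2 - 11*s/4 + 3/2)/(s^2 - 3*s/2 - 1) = (4*s - 3)/(2*(2*s + 1))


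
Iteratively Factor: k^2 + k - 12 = (k - 3)*(k + 4)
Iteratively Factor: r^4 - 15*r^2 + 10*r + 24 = (r - 2)*(r^3 + 2*r^2 - 11*r - 12) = (r - 3)*(r - 2)*(r^2 + 5*r + 4) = (r - 3)*(r - 2)*(r + 1)*(r + 4)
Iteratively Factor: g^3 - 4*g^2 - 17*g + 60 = (g - 5)*(g^2 + g - 12) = (g - 5)*(g - 3)*(g + 4)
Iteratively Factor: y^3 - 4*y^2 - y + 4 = (y - 4)*(y^2 - 1) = (y - 4)*(y + 1)*(y - 1)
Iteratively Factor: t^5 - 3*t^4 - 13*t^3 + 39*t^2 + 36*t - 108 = (t + 2)*(t^4 - 5*t^3 - 3*t^2 + 45*t - 54) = (t - 3)*(t + 2)*(t^3 - 2*t^2 - 9*t + 18) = (t - 3)*(t + 2)*(t + 3)*(t^2 - 5*t + 6) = (t - 3)*(t - 2)*(t + 2)*(t + 3)*(t - 3)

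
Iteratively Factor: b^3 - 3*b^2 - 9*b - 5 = (b + 1)*(b^2 - 4*b - 5) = (b + 1)^2*(b - 5)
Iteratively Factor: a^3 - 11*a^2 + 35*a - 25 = (a - 5)*(a^2 - 6*a + 5) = (a - 5)^2*(a - 1)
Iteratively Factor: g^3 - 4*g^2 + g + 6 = (g - 3)*(g^2 - g - 2) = (g - 3)*(g - 2)*(g + 1)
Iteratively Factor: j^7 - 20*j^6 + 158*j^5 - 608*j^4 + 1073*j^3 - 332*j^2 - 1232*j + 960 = (j + 1)*(j^6 - 21*j^5 + 179*j^4 - 787*j^3 + 1860*j^2 - 2192*j + 960) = (j - 1)*(j + 1)*(j^5 - 20*j^4 + 159*j^3 - 628*j^2 + 1232*j - 960) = (j - 5)*(j - 1)*(j + 1)*(j^4 - 15*j^3 + 84*j^2 - 208*j + 192) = (j - 5)*(j - 4)*(j - 1)*(j + 1)*(j^3 - 11*j^2 + 40*j - 48) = (j - 5)*(j - 4)^2*(j - 1)*(j + 1)*(j^2 - 7*j + 12) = (j - 5)*(j - 4)^3*(j - 1)*(j + 1)*(j - 3)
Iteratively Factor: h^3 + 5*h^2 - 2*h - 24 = (h + 4)*(h^2 + h - 6) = (h + 3)*(h + 4)*(h - 2)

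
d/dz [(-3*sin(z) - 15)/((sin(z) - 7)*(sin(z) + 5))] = 3*cos(z)/(sin(z) - 7)^2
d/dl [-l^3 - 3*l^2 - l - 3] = -3*l^2 - 6*l - 1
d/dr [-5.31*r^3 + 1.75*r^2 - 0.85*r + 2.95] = -15.93*r^2 + 3.5*r - 0.85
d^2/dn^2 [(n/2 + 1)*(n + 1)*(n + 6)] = 3*n + 9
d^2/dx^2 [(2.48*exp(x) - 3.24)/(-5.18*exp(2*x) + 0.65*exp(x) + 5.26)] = (-66.544352*exp(4*x) + 339.397744*exp(3*x) - 438.159624*exp(2*x) + 362.966548*exp(x) - 79.693208)*exp(x)/(138.991832*exp(6*x) - 52.32318*exp(5*x) - 416.849622*exp(4*x) + 105.987895*exp(3*x) + 423.287454*exp(2*x) - 53.95182*exp(x) - 145.531576)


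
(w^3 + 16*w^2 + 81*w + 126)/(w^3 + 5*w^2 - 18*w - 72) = (w + 7)/(w - 4)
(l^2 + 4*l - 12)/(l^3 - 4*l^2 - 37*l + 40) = (l^2 + 4*l - 12)/(l^3 - 4*l^2 - 37*l + 40)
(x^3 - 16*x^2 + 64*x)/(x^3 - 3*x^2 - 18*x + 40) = x*(x^2 - 16*x + 64)/(x^3 - 3*x^2 - 18*x + 40)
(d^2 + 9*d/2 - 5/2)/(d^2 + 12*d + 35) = (d - 1/2)/(d + 7)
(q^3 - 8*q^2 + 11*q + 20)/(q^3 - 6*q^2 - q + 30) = (q^2 - 3*q - 4)/(q^2 - q - 6)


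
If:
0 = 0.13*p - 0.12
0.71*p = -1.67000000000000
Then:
No Solution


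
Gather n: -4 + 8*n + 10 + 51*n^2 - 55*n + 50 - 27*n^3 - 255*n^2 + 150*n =-27*n^3 - 204*n^2 + 103*n + 56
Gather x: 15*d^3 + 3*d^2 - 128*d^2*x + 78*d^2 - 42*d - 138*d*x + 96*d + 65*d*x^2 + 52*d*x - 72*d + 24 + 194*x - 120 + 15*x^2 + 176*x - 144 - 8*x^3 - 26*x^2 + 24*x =15*d^3 + 81*d^2 - 18*d - 8*x^3 + x^2*(65*d - 11) + x*(-128*d^2 - 86*d + 394) - 240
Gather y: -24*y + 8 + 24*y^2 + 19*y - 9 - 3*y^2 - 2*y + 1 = 21*y^2 - 7*y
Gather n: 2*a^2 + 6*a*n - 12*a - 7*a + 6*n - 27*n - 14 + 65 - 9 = 2*a^2 - 19*a + n*(6*a - 21) + 42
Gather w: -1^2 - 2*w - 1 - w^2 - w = -w^2 - 3*w - 2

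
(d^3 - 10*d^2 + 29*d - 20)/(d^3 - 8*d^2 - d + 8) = (d^2 - 9*d + 20)/(d^2 - 7*d - 8)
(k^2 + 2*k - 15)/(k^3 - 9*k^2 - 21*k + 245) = (k - 3)/(k^2 - 14*k + 49)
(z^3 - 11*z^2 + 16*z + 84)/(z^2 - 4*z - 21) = (z^2 - 4*z - 12)/(z + 3)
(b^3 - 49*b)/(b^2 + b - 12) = b*(b^2 - 49)/(b^2 + b - 12)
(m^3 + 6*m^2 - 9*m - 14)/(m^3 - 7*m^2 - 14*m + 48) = (m^2 + 8*m + 7)/(m^2 - 5*m - 24)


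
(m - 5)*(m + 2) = m^2 - 3*m - 10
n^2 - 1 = (n - 1)*(n + 1)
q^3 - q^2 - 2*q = q*(q - 2)*(q + 1)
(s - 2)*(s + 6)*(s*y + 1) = s^3*y + 4*s^2*y + s^2 - 12*s*y + 4*s - 12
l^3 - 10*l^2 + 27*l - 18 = (l - 6)*(l - 3)*(l - 1)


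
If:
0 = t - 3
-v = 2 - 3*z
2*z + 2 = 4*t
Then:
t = 3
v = 13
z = 5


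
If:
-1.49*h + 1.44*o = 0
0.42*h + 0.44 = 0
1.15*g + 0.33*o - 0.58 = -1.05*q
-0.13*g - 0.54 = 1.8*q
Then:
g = 1.17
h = -1.05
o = -1.08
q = -0.38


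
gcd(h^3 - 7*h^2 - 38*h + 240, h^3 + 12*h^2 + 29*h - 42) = h + 6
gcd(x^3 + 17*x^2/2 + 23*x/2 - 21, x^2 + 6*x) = x + 6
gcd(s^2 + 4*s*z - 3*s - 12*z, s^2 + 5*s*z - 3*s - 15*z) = s - 3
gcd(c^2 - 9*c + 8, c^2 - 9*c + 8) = c^2 - 9*c + 8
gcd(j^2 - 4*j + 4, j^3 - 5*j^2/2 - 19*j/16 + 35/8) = j - 2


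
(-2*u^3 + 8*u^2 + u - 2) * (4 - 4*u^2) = 8*u^5 - 32*u^4 - 12*u^3 + 40*u^2 + 4*u - 8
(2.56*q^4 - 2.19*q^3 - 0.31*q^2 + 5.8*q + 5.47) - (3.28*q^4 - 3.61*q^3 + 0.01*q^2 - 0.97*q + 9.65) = -0.72*q^4 + 1.42*q^3 - 0.32*q^2 + 6.77*q - 4.18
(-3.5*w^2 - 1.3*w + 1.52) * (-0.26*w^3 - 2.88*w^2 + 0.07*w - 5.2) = 0.91*w^5 + 10.418*w^4 + 3.1038*w^3 + 13.7314*w^2 + 6.8664*w - 7.904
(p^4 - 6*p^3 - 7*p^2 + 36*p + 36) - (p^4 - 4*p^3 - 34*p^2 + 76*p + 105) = -2*p^3 + 27*p^2 - 40*p - 69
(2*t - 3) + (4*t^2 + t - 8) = 4*t^2 + 3*t - 11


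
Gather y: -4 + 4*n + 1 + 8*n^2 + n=8*n^2 + 5*n - 3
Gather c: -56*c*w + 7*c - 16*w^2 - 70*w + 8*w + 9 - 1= c*(7 - 56*w) - 16*w^2 - 62*w + 8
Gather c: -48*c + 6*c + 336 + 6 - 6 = 336 - 42*c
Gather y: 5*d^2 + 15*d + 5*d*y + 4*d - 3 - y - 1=5*d^2 + 19*d + y*(5*d - 1) - 4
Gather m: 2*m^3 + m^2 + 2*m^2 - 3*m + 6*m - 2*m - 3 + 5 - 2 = 2*m^3 + 3*m^2 + m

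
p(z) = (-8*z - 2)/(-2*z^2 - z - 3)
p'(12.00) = -0.03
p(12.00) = 0.32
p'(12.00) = -0.03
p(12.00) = 0.32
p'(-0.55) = 2.31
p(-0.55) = -0.79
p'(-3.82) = -0.22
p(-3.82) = -1.01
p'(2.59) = -0.29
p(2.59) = 1.20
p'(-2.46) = -0.34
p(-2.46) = -1.40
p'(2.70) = -0.28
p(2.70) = 1.16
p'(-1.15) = 0.50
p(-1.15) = -1.60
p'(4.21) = -0.16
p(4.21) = 0.84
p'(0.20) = 1.84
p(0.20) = 1.10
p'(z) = (-8*z - 2)*(4*z + 1)/(-2*z^2 - z - 3)^2 - 8/(-2*z^2 - z - 3) = 2*(8*z^2 + 4*z - (4*z + 1)^2 + 12)/(2*z^2 + z + 3)^2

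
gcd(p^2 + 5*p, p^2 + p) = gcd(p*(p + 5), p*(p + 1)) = p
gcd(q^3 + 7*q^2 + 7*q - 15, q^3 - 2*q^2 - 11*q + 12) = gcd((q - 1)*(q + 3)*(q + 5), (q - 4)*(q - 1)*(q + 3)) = q^2 + 2*q - 3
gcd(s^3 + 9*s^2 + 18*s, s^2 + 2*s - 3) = s + 3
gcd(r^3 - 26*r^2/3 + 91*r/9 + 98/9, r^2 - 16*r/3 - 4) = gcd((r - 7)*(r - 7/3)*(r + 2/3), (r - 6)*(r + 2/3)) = r + 2/3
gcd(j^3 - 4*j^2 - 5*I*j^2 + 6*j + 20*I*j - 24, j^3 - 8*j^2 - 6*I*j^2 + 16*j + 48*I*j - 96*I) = j^2 + j*(-4 - 6*I) + 24*I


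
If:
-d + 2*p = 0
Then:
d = 2*p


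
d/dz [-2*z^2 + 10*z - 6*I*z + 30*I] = -4*z + 10 - 6*I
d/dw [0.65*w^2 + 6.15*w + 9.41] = 1.3*w + 6.15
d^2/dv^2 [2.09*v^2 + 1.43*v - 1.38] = 4.18000000000000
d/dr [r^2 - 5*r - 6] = 2*r - 5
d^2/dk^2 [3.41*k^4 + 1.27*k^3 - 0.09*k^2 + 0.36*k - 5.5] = 40.92*k^2 + 7.62*k - 0.18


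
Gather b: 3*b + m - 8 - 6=3*b + m - 14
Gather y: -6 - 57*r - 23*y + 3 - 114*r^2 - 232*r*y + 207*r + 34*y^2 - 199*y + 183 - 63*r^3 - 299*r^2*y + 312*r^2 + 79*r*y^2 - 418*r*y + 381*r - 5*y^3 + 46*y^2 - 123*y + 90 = -63*r^3 + 198*r^2 + 531*r - 5*y^3 + y^2*(79*r + 80) + y*(-299*r^2 - 650*r - 345) + 270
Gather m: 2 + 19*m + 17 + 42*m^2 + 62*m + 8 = 42*m^2 + 81*m + 27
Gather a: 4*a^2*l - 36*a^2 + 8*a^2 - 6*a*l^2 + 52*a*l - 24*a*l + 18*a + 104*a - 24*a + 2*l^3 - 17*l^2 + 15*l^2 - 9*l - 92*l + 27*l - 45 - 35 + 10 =a^2*(4*l - 28) + a*(-6*l^2 + 28*l + 98) + 2*l^3 - 2*l^2 - 74*l - 70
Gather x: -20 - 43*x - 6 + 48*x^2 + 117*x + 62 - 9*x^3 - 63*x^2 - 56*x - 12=-9*x^3 - 15*x^2 + 18*x + 24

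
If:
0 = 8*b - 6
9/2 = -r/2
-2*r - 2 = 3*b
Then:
No Solution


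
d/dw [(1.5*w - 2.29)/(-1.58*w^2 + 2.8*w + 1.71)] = (2.37*w^2 - 7.2364*w + 8.977)/(2.4964*w^4 - 8.848*w^3 + 2.4364*w^2 + 9.576*w + 2.9241)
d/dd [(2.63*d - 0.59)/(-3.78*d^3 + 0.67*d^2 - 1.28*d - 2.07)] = (19.8828*d^3 - 8.4527*d^2 + 0.7906*d - 6.1993)/(14.2884*d^6 - 5.0652*d^5 + 10.1257*d^4 + 13.934*d^3 - 1.1354*d^2 + 5.2992*d + 4.2849)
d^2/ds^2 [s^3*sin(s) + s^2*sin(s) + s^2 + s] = -s^3*sin(s) - s^2*sin(s) + 6*s^2*cos(s) + 6*s*sin(s) + 4*s*cos(s) + 2*sin(s) + 2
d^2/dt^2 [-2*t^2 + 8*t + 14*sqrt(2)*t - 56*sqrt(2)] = -4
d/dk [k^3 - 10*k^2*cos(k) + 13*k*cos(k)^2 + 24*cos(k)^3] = 10*k^2*sin(k) + 3*k^2 - 13*k*sin(2*k) - 20*k*cos(k) - 72*sin(k)*cos(k)^2 + 13*cos(k)^2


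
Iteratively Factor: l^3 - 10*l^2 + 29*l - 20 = (l - 4)*(l^2 - 6*l + 5) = (l - 4)*(l - 1)*(l - 5)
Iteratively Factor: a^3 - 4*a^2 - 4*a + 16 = (a - 4)*(a^2 - 4) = (a - 4)*(a - 2)*(a + 2)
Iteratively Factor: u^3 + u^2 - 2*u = (u)*(u^2 + u - 2) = u*(u + 2)*(u - 1)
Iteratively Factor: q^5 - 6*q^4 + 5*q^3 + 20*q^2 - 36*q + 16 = (q - 1)*(q^4 - 5*q^3 + 20*q - 16) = (q - 1)^2*(q^3 - 4*q^2 - 4*q + 16) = (q - 2)*(q - 1)^2*(q^2 - 2*q - 8) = (q - 4)*(q - 2)*(q - 1)^2*(q + 2)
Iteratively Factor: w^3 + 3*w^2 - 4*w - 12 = (w + 2)*(w^2 + w - 6) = (w + 2)*(w + 3)*(w - 2)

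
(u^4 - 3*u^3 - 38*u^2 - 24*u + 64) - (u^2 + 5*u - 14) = u^4 - 3*u^3 - 39*u^2 - 29*u + 78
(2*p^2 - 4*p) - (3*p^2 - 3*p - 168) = -p^2 - p + 168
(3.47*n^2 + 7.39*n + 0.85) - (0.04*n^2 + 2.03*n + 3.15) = 3.43*n^2 + 5.36*n - 2.3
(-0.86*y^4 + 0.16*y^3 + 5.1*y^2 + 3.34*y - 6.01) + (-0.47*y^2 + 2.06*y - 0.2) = -0.86*y^4 + 0.16*y^3 + 4.63*y^2 + 5.4*y - 6.21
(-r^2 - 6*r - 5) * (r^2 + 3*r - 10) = -r^4 - 9*r^3 - 13*r^2 + 45*r + 50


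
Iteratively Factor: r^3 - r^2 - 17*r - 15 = (r - 5)*(r^2 + 4*r + 3) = (r - 5)*(r + 3)*(r + 1)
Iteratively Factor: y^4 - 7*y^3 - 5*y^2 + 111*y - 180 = (y + 4)*(y^3 - 11*y^2 + 39*y - 45) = (y - 3)*(y + 4)*(y^2 - 8*y + 15) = (y - 5)*(y - 3)*(y + 4)*(y - 3)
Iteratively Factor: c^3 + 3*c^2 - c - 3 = (c - 1)*(c^2 + 4*c + 3) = (c - 1)*(c + 3)*(c + 1)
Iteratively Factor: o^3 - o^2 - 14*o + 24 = (o - 2)*(o^2 + o - 12) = (o - 3)*(o - 2)*(o + 4)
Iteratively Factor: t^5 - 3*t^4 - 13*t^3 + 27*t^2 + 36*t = (t - 4)*(t^4 + t^3 - 9*t^2 - 9*t) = (t - 4)*(t + 1)*(t^3 - 9*t) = (t - 4)*(t + 1)*(t + 3)*(t^2 - 3*t) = (t - 4)*(t - 3)*(t + 1)*(t + 3)*(t)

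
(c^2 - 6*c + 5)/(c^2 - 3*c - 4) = (-c^2 + 6*c - 5)/(-c^2 + 3*c + 4)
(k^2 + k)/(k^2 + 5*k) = (k + 1)/(k + 5)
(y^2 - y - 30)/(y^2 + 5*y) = (y - 6)/y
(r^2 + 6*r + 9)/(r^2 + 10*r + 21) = (r + 3)/(r + 7)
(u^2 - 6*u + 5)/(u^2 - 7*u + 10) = (u - 1)/(u - 2)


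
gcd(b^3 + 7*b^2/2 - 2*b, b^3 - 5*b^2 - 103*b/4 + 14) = b - 1/2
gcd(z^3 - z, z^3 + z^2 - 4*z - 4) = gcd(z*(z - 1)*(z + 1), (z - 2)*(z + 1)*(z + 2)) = z + 1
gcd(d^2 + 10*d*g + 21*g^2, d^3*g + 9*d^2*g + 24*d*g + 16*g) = 1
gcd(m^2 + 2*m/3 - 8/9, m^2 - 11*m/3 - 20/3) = m + 4/3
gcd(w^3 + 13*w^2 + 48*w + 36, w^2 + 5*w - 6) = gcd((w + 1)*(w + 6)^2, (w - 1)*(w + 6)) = w + 6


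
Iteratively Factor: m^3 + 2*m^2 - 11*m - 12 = (m + 4)*(m^2 - 2*m - 3) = (m + 1)*(m + 4)*(m - 3)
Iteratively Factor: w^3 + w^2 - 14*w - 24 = (w - 4)*(w^2 + 5*w + 6) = (w - 4)*(w + 2)*(w + 3)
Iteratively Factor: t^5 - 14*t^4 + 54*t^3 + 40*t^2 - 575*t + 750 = (t - 5)*(t^4 - 9*t^3 + 9*t^2 + 85*t - 150) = (t - 5)*(t + 3)*(t^3 - 12*t^2 + 45*t - 50) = (t - 5)^2*(t + 3)*(t^2 - 7*t + 10) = (t - 5)^2*(t - 2)*(t + 3)*(t - 5)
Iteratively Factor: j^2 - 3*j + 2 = (j - 2)*(j - 1)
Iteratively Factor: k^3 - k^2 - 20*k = (k - 5)*(k^2 + 4*k) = (k - 5)*(k + 4)*(k)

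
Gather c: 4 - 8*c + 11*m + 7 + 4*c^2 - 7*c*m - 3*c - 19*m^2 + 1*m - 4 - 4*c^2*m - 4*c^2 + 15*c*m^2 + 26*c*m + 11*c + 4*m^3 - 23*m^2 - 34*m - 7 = -4*c^2*m + c*(15*m^2 + 19*m) + 4*m^3 - 42*m^2 - 22*m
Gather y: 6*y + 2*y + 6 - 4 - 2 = 8*y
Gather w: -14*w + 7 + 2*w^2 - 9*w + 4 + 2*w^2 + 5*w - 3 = 4*w^2 - 18*w + 8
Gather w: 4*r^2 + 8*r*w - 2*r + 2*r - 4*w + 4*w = 4*r^2 + 8*r*w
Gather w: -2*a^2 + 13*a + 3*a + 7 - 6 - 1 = -2*a^2 + 16*a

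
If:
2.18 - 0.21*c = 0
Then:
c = 10.38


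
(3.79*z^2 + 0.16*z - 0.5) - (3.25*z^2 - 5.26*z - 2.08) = 0.54*z^2 + 5.42*z + 1.58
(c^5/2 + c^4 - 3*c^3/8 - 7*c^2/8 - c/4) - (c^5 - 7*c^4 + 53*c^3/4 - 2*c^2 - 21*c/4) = -c^5/2 + 8*c^4 - 109*c^3/8 + 9*c^2/8 + 5*c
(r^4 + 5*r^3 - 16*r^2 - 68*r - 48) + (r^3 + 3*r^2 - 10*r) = r^4 + 6*r^3 - 13*r^2 - 78*r - 48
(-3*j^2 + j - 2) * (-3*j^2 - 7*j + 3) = 9*j^4 + 18*j^3 - 10*j^2 + 17*j - 6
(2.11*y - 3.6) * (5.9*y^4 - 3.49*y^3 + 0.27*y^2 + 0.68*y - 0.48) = 12.449*y^5 - 28.6039*y^4 + 13.1337*y^3 + 0.4628*y^2 - 3.4608*y + 1.728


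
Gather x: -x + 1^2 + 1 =2 - x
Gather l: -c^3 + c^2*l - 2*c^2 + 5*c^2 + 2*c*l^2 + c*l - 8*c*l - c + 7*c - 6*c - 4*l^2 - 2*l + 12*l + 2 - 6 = -c^3 + 3*c^2 + l^2*(2*c - 4) + l*(c^2 - 7*c + 10) - 4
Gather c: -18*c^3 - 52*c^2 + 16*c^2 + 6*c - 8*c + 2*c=-18*c^3 - 36*c^2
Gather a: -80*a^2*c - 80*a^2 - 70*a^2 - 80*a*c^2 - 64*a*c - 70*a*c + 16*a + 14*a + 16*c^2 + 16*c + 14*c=a^2*(-80*c - 150) + a*(-80*c^2 - 134*c + 30) + 16*c^2 + 30*c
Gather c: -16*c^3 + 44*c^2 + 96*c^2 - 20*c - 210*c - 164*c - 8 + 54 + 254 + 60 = -16*c^3 + 140*c^2 - 394*c + 360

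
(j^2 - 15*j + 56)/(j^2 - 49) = (j - 8)/(j + 7)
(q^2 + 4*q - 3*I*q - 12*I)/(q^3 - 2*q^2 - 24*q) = (q - 3*I)/(q*(q - 6))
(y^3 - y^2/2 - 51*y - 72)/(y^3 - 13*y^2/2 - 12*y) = (y + 6)/y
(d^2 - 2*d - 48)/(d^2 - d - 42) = (d - 8)/(d - 7)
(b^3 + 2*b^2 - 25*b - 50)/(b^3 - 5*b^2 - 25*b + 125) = (b + 2)/(b - 5)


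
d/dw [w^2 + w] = 2*w + 1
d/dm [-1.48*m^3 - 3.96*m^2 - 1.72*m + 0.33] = -4.44*m^2 - 7.92*m - 1.72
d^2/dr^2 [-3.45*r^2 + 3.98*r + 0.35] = -6.90000000000000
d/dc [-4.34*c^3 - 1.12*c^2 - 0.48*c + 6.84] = -13.02*c^2 - 2.24*c - 0.48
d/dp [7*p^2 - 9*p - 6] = 14*p - 9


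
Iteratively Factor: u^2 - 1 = (u - 1)*(u + 1)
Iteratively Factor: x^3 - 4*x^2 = (x)*(x^2 - 4*x) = x*(x - 4)*(x)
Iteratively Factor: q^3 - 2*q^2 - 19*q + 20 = (q - 1)*(q^2 - q - 20) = (q - 1)*(q + 4)*(q - 5)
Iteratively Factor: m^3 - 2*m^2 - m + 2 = (m + 1)*(m^2 - 3*m + 2) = (m - 2)*(m + 1)*(m - 1)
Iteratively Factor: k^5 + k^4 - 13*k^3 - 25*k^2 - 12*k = (k)*(k^4 + k^3 - 13*k^2 - 25*k - 12) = k*(k + 3)*(k^3 - 2*k^2 - 7*k - 4) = k*(k + 1)*(k + 3)*(k^2 - 3*k - 4) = k*(k - 4)*(k + 1)*(k + 3)*(k + 1)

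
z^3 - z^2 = z^2*(z - 1)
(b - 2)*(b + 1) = b^2 - b - 2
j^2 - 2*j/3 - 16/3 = (j - 8/3)*(j + 2)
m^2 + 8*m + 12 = (m + 2)*(m + 6)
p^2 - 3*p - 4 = (p - 4)*(p + 1)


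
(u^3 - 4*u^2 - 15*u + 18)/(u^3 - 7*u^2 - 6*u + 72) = (u - 1)/(u - 4)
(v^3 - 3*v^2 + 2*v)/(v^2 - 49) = v*(v^2 - 3*v + 2)/(v^2 - 49)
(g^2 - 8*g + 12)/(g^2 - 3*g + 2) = (g - 6)/(g - 1)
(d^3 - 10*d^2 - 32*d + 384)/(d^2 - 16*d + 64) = d + 6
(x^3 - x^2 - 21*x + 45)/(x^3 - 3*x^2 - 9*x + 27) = (x + 5)/(x + 3)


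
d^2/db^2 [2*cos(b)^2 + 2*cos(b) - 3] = -2*cos(b) - 4*cos(2*b)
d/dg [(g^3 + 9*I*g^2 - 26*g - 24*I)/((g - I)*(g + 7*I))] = (g^4 + 12*I*g^3 - 7*g^2 + 174*I*g - 326)/(g^4 + 12*I*g^3 - 22*g^2 + 84*I*g + 49)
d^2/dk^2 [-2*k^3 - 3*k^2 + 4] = -12*k - 6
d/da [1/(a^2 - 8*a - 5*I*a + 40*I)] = (-2*a + 8 + 5*I)/(a^2 - 8*a - 5*I*a + 40*I)^2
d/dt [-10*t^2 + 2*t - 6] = 2 - 20*t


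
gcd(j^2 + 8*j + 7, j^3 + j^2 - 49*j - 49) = j^2 + 8*j + 7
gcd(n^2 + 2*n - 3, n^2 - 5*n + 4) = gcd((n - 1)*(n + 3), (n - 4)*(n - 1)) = n - 1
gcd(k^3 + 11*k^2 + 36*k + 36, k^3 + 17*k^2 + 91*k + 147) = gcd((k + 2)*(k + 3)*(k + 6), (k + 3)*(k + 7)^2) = k + 3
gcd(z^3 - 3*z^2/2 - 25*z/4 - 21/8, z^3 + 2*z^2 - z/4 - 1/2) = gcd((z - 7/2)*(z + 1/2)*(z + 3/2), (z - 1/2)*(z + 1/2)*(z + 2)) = z + 1/2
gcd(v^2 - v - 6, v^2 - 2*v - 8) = v + 2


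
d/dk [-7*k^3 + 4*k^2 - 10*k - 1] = -21*k^2 + 8*k - 10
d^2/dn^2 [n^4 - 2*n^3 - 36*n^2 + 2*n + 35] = 12*n^2 - 12*n - 72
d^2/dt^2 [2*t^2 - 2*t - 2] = 4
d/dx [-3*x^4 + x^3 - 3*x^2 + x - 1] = -12*x^3 + 3*x^2 - 6*x + 1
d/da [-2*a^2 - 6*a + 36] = -4*a - 6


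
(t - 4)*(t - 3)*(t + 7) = t^3 - 37*t + 84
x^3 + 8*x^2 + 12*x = x*(x + 2)*(x + 6)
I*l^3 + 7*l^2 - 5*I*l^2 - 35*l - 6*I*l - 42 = (l - 6)*(l - 7*I)*(I*l + I)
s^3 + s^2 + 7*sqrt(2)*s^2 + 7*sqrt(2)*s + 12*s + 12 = (s + 1)*(s + sqrt(2))*(s + 6*sqrt(2))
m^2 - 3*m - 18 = (m - 6)*(m + 3)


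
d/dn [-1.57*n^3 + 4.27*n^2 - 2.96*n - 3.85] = -4.71*n^2 + 8.54*n - 2.96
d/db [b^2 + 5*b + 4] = 2*b + 5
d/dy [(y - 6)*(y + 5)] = 2*y - 1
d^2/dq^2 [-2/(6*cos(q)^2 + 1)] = 24*(12*sin(q)^4 - 4*sin(q)^2 - 7)/(6*cos(q)^2 + 1)^3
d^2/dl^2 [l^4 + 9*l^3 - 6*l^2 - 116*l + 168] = 12*l^2 + 54*l - 12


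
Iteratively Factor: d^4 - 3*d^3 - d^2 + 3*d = (d - 3)*(d^3 - d) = (d - 3)*(d + 1)*(d^2 - d) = d*(d - 3)*(d + 1)*(d - 1)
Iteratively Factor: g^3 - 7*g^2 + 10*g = (g - 2)*(g^2 - 5*g) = g*(g - 2)*(g - 5)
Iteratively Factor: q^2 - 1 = (q - 1)*(q + 1)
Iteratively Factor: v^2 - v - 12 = (v + 3)*(v - 4)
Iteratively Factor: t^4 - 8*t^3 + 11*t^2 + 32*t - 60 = (t + 2)*(t^3 - 10*t^2 + 31*t - 30) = (t - 2)*(t + 2)*(t^2 - 8*t + 15) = (t - 3)*(t - 2)*(t + 2)*(t - 5)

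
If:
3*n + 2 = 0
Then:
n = -2/3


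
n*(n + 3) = n^2 + 3*n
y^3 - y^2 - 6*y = y*(y - 3)*(y + 2)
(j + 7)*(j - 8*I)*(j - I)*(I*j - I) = I*j^4 + 9*j^3 + 6*I*j^3 + 54*j^2 - 15*I*j^2 - 63*j - 48*I*j + 56*I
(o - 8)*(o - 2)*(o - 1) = o^3 - 11*o^2 + 26*o - 16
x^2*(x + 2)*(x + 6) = x^4 + 8*x^3 + 12*x^2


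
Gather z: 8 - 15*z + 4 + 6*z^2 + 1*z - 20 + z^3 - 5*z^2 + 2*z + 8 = z^3 + z^2 - 12*z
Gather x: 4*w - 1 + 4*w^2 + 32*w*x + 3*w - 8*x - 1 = 4*w^2 + 7*w + x*(32*w - 8) - 2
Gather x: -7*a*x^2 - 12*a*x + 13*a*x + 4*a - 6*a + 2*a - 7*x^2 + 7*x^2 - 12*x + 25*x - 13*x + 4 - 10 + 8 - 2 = -7*a*x^2 + a*x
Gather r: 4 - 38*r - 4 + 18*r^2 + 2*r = 18*r^2 - 36*r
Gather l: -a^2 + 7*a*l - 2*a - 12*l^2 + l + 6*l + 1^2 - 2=-a^2 - 2*a - 12*l^2 + l*(7*a + 7) - 1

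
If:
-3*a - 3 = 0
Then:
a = -1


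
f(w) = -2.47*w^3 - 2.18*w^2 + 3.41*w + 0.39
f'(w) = -7.41*w^2 - 4.36*w + 3.41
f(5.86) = -551.53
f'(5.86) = -276.60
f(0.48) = 1.25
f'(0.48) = -0.39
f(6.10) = -620.57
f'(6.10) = -298.91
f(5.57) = -475.09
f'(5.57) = -250.77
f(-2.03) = 5.15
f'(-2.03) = -18.28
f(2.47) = -41.71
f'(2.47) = -52.57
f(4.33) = -226.24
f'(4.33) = -154.40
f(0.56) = 1.18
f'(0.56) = -1.36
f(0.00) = 0.39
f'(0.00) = 3.41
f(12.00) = -4540.77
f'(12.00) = -1115.95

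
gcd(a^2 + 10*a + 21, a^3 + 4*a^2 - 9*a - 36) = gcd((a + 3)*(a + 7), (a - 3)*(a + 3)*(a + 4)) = a + 3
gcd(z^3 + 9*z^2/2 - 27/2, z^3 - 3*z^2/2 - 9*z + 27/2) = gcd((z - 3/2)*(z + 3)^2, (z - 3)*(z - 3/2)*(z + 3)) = z^2 + 3*z/2 - 9/2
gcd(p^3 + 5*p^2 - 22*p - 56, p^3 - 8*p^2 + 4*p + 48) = p^2 - 2*p - 8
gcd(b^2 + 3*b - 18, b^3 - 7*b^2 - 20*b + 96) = b - 3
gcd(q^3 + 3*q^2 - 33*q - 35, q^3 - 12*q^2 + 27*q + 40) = q^2 - 4*q - 5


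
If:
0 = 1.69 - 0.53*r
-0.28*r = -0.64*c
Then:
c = 1.40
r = 3.19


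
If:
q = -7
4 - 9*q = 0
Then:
No Solution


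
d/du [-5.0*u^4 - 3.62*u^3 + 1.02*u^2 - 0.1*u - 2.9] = -20.0*u^3 - 10.86*u^2 + 2.04*u - 0.1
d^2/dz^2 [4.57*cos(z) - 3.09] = -4.57*cos(z)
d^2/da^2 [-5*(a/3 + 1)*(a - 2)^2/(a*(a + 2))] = 20*(a^3 - 18*a^2 - 36*a - 24)/(3*a^3*(a^3 + 6*a^2 + 12*a + 8))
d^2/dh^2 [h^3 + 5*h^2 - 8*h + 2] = 6*h + 10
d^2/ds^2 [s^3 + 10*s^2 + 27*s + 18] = 6*s + 20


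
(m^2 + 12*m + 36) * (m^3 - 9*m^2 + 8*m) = m^5 + 3*m^4 - 64*m^3 - 228*m^2 + 288*m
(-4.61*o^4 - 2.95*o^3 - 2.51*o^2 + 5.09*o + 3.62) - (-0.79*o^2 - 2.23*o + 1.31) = -4.61*o^4 - 2.95*o^3 - 1.72*o^2 + 7.32*o + 2.31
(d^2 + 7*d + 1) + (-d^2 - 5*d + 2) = 2*d + 3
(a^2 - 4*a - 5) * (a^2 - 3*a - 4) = a^4 - 7*a^3 + 3*a^2 + 31*a + 20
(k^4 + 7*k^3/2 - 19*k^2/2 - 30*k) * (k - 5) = k^5 - 3*k^4/2 - 27*k^3 + 35*k^2/2 + 150*k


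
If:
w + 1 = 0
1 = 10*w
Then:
No Solution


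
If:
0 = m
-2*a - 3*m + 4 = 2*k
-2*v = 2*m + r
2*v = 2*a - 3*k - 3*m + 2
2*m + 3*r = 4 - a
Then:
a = 4/7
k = 10/7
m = 0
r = 8/7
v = -4/7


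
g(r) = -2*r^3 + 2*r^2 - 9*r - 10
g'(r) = -6*r^2 + 4*r - 9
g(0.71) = -16.10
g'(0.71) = -9.18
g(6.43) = -516.88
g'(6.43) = -231.35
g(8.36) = -1114.01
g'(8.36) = -394.90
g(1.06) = -19.67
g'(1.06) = -11.50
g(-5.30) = 391.63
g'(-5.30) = -198.74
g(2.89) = -67.58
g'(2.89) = -47.55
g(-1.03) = 3.58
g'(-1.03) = -19.49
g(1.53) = -26.25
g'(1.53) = -16.93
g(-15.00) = 7325.00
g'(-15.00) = -1419.00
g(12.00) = -3286.00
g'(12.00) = -825.00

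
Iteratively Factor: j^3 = (j)*(j^2) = j^2*(j)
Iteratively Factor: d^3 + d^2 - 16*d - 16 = (d + 1)*(d^2 - 16) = (d - 4)*(d + 1)*(d + 4)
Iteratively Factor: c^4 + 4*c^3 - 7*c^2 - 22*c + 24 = (c - 2)*(c^3 + 6*c^2 + 5*c - 12) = (c - 2)*(c + 3)*(c^2 + 3*c - 4) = (c - 2)*(c + 3)*(c + 4)*(c - 1)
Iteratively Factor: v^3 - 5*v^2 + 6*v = (v - 3)*(v^2 - 2*v) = v*(v - 3)*(v - 2)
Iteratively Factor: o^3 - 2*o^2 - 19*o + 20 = (o - 1)*(o^2 - o - 20) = (o - 1)*(o + 4)*(o - 5)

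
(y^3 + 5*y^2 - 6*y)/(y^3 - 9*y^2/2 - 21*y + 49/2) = 2*y*(y + 6)/(2*y^2 - 7*y - 49)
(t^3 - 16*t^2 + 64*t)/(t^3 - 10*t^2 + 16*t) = (t - 8)/(t - 2)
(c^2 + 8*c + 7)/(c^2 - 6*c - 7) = (c + 7)/(c - 7)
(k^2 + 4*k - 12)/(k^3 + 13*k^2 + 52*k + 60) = (k - 2)/(k^2 + 7*k + 10)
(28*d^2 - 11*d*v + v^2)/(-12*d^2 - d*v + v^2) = (-7*d + v)/(3*d + v)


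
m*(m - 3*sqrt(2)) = m^2 - 3*sqrt(2)*m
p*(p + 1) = p^2 + p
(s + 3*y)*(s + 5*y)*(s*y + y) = s^3*y + 8*s^2*y^2 + s^2*y + 15*s*y^3 + 8*s*y^2 + 15*y^3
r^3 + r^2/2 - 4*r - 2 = (r - 2)*(r + 1/2)*(r + 2)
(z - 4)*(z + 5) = z^2 + z - 20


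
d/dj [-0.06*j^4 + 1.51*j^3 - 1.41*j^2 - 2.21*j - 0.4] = -0.24*j^3 + 4.53*j^2 - 2.82*j - 2.21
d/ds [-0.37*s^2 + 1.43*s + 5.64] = 1.43 - 0.74*s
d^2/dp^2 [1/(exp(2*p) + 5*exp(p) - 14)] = (2*(2*exp(p) + 5)^2*exp(p) - (4*exp(p) + 5)*(exp(2*p) + 5*exp(p) - 14))*exp(p)/(exp(2*p) + 5*exp(p) - 14)^3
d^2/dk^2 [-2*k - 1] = 0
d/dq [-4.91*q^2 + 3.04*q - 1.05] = 3.04 - 9.82*q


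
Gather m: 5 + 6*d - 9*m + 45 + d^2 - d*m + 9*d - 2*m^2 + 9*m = d^2 - d*m + 15*d - 2*m^2 + 50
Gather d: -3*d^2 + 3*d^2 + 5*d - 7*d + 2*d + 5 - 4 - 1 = 0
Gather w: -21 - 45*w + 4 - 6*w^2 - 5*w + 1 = -6*w^2 - 50*w - 16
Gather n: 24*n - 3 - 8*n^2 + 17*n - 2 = -8*n^2 + 41*n - 5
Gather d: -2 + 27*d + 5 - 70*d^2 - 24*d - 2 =-70*d^2 + 3*d + 1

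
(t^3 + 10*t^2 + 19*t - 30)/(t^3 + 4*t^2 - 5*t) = (t + 6)/t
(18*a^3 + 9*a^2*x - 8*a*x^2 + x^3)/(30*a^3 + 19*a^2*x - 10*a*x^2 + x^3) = (-3*a + x)/(-5*a + x)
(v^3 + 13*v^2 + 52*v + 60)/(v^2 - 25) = (v^2 + 8*v + 12)/(v - 5)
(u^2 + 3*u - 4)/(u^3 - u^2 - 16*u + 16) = 1/(u - 4)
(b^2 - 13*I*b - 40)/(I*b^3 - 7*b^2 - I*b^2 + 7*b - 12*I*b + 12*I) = (-I*b^2 - 13*b + 40*I)/(b^3 + b^2*(-1 + 7*I) - b*(12 + 7*I) + 12)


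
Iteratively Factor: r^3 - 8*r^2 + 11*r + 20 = (r - 4)*(r^2 - 4*r - 5) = (r - 4)*(r + 1)*(r - 5)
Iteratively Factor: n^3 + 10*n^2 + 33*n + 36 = (n + 3)*(n^2 + 7*n + 12) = (n + 3)*(n + 4)*(n + 3)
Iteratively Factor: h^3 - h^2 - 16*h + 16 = (h - 1)*(h^2 - 16) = (h - 1)*(h + 4)*(h - 4)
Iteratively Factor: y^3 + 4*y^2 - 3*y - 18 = (y - 2)*(y^2 + 6*y + 9) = (y - 2)*(y + 3)*(y + 3)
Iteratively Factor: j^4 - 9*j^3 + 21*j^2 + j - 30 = (j - 5)*(j^3 - 4*j^2 + j + 6) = (j - 5)*(j + 1)*(j^2 - 5*j + 6) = (j - 5)*(j - 3)*(j + 1)*(j - 2)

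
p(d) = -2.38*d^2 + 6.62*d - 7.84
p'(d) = 6.62 - 4.76*d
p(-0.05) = -8.18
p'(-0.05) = 6.86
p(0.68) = -4.44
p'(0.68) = 3.38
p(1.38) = -3.24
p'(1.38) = 0.05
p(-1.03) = -17.18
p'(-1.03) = 11.52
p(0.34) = -5.86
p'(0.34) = 5.00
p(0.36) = -5.77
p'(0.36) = 4.91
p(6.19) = -58.05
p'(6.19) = -22.84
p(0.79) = -4.10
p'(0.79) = 2.86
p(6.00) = -53.80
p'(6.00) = -21.94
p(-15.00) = -642.64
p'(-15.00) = 78.02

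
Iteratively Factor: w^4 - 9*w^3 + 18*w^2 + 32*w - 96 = (w - 4)*(w^3 - 5*w^2 - 2*w + 24) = (w - 4)^2*(w^2 - w - 6) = (w - 4)^2*(w + 2)*(w - 3)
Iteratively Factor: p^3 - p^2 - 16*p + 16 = (p - 1)*(p^2 - 16) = (p - 1)*(p + 4)*(p - 4)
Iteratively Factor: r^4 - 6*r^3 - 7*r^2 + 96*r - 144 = (r - 3)*(r^3 - 3*r^2 - 16*r + 48) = (r - 3)^2*(r^2 - 16) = (r - 4)*(r - 3)^2*(r + 4)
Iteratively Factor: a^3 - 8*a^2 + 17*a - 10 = (a - 1)*(a^2 - 7*a + 10) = (a - 5)*(a - 1)*(a - 2)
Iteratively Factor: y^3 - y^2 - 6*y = (y)*(y^2 - y - 6) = y*(y + 2)*(y - 3)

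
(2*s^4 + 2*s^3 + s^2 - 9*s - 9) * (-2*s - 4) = -4*s^5 - 12*s^4 - 10*s^3 + 14*s^2 + 54*s + 36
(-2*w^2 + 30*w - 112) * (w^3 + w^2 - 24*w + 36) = -2*w^5 + 28*w^4 - 34*w^3 - 904*w^2 + 3768*w - 4032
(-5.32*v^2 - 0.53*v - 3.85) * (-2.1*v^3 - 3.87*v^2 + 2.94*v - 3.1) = 11.172*v^5 + 21.7014*v^4 - 5.5047*v^3 + 29.8333*v^2 - 9.676*v + 11.935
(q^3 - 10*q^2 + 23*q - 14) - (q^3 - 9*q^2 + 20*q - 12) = -q^2 + 3*q - 2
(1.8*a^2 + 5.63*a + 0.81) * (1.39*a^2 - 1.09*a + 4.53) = 2.502*a^4 + 5.8637*a^3 + 3.1432*a^2 + 24.621*a + 3.6693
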